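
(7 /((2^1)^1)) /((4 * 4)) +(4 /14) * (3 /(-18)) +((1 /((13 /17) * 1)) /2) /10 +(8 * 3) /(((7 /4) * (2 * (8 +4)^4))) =93109/393120 = 0.24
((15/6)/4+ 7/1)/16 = 61/128 = 0.48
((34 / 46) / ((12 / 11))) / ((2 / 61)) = 11407/552 = 20.66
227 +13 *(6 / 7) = 1667/7 = 238.14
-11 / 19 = -0.58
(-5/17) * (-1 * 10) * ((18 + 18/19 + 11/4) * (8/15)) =1940/57 = 34.04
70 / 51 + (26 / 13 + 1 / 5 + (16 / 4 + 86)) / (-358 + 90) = 70289/68340 = 1.03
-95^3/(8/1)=-857375/8 = -107171.88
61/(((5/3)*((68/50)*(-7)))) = -915/238 = -3.84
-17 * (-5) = 85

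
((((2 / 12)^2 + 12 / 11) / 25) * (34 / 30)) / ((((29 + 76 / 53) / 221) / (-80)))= -352842412/11976525 = -29.46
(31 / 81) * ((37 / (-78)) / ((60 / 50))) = -5735/37908 = -0.15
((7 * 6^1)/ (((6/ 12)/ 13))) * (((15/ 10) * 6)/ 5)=9828/5 = 1965.60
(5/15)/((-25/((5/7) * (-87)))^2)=2523/1225 = 2.06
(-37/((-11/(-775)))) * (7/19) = -960.41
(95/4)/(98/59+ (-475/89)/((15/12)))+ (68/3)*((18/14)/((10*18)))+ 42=63395153/1917720 = 33.06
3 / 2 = 1.50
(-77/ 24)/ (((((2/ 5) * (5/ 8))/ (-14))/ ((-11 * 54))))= -106722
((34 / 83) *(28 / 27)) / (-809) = -952/1812969 = 0.00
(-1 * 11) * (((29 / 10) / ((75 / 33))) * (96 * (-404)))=68046528/125 = 544372.22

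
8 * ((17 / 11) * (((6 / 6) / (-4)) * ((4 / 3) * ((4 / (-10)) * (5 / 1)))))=272/33 = 8.24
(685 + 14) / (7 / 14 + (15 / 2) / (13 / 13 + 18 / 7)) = 3495/13 = 268.85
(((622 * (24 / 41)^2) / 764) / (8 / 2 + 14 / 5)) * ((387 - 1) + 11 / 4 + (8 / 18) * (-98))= 4546820/321071 = 14.16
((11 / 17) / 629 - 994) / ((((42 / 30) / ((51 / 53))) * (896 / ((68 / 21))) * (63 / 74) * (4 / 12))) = -53144155/6108144 = -8.70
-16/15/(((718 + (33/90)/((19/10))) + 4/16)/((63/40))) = -9576/4095125 = 0.00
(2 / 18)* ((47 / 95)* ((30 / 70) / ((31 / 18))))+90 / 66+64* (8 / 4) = 29338247/226765 = 129.38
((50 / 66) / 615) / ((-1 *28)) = -5/113652 = 0.00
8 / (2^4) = 1/2 = 0.50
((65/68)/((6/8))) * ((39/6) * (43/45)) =7267/918 = 7.92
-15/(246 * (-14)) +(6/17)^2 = 42773/331772 = 0.13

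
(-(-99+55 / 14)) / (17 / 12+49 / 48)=10648/273 = 39.00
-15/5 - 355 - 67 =-425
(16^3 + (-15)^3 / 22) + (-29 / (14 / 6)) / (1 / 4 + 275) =222824801/56518 = 3942.55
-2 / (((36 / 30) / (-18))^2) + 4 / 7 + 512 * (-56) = -203850/7 = -29121.43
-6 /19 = -0.32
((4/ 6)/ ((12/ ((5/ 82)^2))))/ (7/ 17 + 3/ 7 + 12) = 2975/184936896 = 0.00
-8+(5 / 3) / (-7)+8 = -5/21 = -0.24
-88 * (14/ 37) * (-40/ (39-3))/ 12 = 3080/999 = 3.08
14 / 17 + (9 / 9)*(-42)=-41.18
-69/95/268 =-69/25460 = 0.00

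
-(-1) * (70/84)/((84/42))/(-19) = -5/228 = -0.02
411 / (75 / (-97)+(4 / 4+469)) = 39867/45515 = 0.88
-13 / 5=-2.60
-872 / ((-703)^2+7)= -109/61777 = 0.00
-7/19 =-0.37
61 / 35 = 1.74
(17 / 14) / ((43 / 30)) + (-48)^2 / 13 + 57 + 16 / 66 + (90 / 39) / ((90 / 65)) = 10200633/43043 = 236.99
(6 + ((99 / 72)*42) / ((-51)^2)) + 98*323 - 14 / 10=31658.62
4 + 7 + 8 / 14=81/7 = 11.57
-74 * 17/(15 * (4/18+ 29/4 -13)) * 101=1524696/995 = 1532.36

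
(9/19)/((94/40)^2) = 3600/41971 = 0.09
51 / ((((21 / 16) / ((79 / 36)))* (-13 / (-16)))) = 85952/819 = 104.95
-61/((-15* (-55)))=-61/825 = -0.07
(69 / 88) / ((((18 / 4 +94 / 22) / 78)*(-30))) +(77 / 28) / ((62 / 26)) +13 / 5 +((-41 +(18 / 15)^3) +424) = 290361603/747875 = 388.25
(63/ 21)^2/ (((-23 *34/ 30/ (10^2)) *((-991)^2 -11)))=-1350/38398937 = 0.00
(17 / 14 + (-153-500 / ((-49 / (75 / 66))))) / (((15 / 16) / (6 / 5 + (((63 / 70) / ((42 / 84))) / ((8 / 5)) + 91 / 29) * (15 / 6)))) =-55430635/31262 = -1773.10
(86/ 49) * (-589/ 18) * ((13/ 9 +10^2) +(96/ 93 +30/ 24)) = -5957.11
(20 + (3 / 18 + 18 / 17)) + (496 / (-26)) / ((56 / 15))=149585/9282 = 16.12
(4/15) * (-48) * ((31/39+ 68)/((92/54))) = -772704/1495 = -516.86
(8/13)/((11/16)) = 128/143 = 0.90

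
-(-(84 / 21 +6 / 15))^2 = -484/25 = -19.36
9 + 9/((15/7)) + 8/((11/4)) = 886/55 = 16.11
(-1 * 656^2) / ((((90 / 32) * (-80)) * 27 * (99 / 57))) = 8176384/200475 = 40.79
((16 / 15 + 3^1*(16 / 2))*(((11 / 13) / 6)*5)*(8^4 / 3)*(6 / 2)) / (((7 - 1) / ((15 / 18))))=10588160/1053 = 10055.23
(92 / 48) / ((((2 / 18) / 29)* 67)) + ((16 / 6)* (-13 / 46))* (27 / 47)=2037657/289708 = 7.03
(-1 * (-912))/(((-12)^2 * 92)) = 19/276 = 0.07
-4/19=-0.21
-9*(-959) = 8631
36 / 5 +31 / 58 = 2243/290 = 7.73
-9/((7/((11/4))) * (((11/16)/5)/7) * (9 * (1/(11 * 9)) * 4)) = -495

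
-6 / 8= -3/4 = -0.75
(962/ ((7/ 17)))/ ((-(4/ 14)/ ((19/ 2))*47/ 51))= -7923513/94 = -84292.69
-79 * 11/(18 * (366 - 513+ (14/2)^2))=869/1764 = 0.49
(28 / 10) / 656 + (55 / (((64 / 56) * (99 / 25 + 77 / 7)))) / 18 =183659/1003680 = 0.18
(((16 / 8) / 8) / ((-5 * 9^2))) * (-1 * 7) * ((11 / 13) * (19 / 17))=1463/358020 = 0.00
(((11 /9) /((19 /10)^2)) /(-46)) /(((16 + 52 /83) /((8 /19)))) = -18260/97967097 = 0.00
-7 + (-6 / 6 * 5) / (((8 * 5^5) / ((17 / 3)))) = -105017/15000 = -7.00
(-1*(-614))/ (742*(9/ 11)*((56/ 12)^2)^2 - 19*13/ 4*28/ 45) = 101310/47501447 = 0.00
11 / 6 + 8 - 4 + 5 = 65/6 = 10.83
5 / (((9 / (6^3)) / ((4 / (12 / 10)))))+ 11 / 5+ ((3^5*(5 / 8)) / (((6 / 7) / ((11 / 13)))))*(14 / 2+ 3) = 988769/520 = 1901.48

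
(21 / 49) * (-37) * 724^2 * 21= -174550608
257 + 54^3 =157721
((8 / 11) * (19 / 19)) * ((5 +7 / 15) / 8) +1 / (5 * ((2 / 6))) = 181/165 = 1.10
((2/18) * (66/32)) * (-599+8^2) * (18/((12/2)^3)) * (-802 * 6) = 2359885/48 = 49164.27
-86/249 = -0.35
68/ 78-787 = -30659/39 = -786.13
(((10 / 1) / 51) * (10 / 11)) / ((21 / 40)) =4000/11781 = 0.34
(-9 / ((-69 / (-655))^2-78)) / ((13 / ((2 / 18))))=429025/434969457 = 0.00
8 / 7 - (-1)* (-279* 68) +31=-132579/7 = -18939.86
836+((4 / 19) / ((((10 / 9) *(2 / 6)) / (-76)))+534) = 6634/5 = 1326.80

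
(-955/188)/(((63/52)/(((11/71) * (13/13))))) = -136565/210231 = -0.65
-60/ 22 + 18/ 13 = -1.34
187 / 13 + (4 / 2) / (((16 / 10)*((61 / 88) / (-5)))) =4257/793 = 5.37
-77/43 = -1.79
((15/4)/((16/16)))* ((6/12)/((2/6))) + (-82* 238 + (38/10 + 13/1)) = -19493.58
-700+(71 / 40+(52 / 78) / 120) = -251359/360 = -698.22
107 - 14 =93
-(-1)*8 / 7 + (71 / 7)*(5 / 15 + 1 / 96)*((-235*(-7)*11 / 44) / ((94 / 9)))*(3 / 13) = 764669/23296 = 32.82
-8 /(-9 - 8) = 8/17 = 0.47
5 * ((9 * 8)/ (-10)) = -36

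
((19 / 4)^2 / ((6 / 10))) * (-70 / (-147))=9025/504 = 17.91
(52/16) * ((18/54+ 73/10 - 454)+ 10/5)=-173303/120 = -1444.19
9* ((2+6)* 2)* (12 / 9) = 192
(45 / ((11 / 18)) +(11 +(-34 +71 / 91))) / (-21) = -17156/7007 = -2.45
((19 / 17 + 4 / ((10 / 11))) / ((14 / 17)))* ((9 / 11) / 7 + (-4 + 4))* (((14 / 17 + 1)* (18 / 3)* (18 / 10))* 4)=2018844/32725 = 61.69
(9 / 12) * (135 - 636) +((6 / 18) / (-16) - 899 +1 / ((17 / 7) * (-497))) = -73855171/57936 = -1274.77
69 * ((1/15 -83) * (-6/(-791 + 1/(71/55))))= -2031452/46755 = -43.45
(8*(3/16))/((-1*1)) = -3/2 = -1.50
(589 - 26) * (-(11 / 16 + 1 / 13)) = -89517/208 = -430.37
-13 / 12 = -1.08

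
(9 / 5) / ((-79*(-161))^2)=9/808864805 = 0.00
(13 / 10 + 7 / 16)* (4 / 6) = 139/120 = 1.16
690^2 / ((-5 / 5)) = -476100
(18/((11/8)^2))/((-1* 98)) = -0.10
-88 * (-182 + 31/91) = 1454728/91 = 15986.02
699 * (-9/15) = -2097/5 = -419.40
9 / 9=1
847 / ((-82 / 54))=-22869/41 = -557.78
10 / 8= 5/4 = 1.25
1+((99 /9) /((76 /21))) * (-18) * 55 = -114307/38 = -3008.08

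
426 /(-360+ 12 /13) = -923/778 = -1.19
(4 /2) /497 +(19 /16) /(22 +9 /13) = 132199/2345840 = 0.06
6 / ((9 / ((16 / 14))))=16/21 = 0.76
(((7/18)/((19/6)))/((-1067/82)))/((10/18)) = -1722/101365 = -0.02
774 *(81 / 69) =20898/23 = 908.61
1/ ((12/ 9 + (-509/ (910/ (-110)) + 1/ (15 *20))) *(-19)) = -27300/32607629 = 0.00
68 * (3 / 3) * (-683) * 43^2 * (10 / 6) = -429374780/3 = -143124926.67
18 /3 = 6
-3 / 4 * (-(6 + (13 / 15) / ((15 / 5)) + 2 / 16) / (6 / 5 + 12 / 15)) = 2309/960 = 2.41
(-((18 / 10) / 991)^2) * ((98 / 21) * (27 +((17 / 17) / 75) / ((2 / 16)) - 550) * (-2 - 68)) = -69178788/122760125 = -0.56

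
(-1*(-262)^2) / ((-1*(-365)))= -68644/365 = -188.07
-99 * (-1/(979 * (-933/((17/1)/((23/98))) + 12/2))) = -0.01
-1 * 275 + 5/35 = -1924/7 = -274.86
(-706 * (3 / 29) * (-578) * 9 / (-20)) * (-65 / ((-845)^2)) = 2754459/1592825 = 1.73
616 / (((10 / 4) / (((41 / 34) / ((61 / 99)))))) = 2500344/5185 = 482.23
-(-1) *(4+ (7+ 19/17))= 206/17 = 12.12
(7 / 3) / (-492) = -7/1476 = 0.00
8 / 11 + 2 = 30/11 = 2.73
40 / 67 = 0.60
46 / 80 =23/40 = 0.58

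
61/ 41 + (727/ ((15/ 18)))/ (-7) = -176707/1435 = -123.14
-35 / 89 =-0.39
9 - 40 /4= -1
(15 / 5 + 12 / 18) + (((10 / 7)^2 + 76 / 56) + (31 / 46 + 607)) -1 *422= 651649/3381 = 192.74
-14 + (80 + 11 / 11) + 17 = 84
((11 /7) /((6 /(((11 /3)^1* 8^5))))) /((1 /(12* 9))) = 3398509.71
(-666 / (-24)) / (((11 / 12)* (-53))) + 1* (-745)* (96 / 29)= -41705817/16907 = -2466.78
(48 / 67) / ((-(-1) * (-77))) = -48/5159 = -0.01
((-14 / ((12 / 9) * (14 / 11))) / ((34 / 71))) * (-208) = 60918/17 = 3583.41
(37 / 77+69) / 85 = 1070/1309 = 0.82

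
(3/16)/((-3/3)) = -3/16 = -0.19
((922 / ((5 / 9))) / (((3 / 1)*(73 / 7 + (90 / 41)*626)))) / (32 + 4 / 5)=9681/794746 = 0.01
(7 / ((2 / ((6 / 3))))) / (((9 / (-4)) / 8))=-224/9 = -24.89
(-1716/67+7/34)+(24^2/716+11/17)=-9767747/407762 = -23.95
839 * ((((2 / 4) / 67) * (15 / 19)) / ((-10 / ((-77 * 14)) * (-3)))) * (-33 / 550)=1356663/127300 = 10.66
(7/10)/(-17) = -7/170 = -0.04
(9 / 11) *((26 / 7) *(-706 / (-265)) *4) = 660816/20405 = 32.39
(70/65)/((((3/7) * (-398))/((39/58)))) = -49/11542 = 0.00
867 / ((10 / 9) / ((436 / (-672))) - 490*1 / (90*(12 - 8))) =-3402108/12061 = -282.08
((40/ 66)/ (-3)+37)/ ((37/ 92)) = 91.50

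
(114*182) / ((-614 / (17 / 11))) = -176358/3377 = -52.22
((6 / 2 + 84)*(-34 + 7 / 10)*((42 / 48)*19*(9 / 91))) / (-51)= 1651347/17680 = 93.40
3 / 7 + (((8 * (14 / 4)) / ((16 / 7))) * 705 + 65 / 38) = 4595623/532 = 8638.39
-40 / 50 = -4/5 = -0.80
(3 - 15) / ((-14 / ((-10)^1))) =-60/7 = -8.57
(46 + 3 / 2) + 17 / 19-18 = 1155/38 = 30.39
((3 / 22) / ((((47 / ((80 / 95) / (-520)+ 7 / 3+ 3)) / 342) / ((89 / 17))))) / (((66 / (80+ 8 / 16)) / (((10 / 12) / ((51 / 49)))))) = 407932301/15081924 = 27.05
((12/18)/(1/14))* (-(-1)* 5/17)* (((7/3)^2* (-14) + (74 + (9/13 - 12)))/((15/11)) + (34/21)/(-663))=-487684/17901 = -27.24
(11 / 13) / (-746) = -11/9698 = 0.00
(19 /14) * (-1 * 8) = -76/7 = -10.86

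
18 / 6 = 3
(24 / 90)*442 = 1768/15 = 117.87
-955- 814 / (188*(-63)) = -5655103/5922 = -954.93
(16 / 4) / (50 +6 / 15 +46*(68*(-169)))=-5/660727 = 0.00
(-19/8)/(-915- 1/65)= 1235/475808 = 0.00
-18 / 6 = -3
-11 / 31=-0.35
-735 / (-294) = 5/2 = 2.50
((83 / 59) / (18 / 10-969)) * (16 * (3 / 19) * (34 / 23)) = -56440/10390549 = -0.01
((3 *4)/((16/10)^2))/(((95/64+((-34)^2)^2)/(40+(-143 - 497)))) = -60000/28508533 = 0.00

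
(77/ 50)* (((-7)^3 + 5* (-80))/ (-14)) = 8173/100 = 81.73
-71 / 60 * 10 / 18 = -71/108 = -0.66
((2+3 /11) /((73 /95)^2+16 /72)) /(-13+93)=406125/11617936 = 0.03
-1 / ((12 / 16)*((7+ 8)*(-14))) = 2/315 = 0.01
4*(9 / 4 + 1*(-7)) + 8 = -11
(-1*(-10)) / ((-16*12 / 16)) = -5/6 = -0.83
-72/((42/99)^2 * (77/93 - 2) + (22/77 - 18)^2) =-89326314/389047079 = -0.23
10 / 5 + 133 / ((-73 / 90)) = -161.97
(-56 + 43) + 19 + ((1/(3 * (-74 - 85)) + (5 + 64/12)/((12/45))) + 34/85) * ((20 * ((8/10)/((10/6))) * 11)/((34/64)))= 526252618/67575 = 7787.68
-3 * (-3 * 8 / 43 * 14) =1008/43 = 23.44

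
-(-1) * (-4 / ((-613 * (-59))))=-4/36167 = 0.00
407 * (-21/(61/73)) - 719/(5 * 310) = -967136909/94550 = -10228.84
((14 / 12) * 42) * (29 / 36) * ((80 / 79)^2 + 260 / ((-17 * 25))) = 25988669/1591455 = 16.33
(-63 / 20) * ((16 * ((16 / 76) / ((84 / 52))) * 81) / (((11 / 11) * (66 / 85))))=-143208/209 = -685.21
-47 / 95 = -0.49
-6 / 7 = -0.86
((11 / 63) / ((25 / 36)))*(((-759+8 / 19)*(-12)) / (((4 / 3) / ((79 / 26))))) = 5215.69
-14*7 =-98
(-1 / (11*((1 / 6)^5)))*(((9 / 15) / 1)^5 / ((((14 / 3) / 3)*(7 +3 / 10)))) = -17006112/3513125 = -4.84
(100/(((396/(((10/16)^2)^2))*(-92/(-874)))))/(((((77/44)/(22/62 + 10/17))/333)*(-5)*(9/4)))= -155978125/26712576 = -5.84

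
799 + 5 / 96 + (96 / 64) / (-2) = 76637/96 = 798.30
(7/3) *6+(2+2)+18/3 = 24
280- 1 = 279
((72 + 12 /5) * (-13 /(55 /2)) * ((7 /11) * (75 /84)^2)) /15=-2015/1694 = -1.19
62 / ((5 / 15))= 186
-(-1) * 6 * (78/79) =468/79 = 5.92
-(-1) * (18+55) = 73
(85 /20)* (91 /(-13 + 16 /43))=-66521/2172 = -30.63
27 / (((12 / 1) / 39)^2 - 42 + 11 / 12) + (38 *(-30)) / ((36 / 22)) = -173895518/249375 = -697.33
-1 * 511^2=-261121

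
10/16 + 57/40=41/20 = 2.05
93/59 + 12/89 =8985/5251 = 1.71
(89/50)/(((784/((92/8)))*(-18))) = -2047/1411200 = 0.00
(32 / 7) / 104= 4/91 = 0.04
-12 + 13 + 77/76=153/76 = 2.01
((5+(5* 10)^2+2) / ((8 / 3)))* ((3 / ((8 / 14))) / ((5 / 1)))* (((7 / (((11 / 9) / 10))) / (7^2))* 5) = 1015335/176 = 5768.95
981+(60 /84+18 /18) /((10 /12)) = 34407/35 = 983.06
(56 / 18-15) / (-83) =0.14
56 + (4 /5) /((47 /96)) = 13544/235 = 57.63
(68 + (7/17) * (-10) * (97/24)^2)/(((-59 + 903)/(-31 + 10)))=-25291/1377408 = -0.02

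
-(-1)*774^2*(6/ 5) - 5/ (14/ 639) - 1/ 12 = 301838419/420 = 718662.90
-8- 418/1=-426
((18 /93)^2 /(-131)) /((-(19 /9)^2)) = 2916/45446651 = 0.00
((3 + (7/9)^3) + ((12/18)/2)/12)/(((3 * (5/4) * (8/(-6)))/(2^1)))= -10201/7290 = -1.40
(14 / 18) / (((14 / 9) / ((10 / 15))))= 1/3 = 0.33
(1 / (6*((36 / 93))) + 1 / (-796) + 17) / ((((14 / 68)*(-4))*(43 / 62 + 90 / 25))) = -658030645/133493976 = -4.93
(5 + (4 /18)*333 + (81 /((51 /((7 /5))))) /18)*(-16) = -107608/85 = -1265.98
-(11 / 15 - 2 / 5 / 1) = -1/3 = -0.33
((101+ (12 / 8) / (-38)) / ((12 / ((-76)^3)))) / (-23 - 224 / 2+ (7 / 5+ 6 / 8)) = 221596240/7971 = 27800.31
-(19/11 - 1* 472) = 5173/11 = 470.27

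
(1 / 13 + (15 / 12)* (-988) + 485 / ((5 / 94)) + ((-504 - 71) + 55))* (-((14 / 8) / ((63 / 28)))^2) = -4690280/1053 = -4454.21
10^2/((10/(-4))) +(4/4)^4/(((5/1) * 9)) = -1799/45 = -39.98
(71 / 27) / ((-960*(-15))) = 71/388800 = 0.00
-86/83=-1.04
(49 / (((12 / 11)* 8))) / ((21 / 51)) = 1309/96 = 13.64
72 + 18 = 90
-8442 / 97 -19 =-106.03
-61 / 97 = -0.63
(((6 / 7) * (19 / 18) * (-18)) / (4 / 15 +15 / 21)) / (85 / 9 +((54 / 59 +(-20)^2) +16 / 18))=-302670/7497473 = -0.04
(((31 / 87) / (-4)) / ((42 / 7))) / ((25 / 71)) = -2201/52200 = -0.04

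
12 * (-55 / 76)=-165/19 = -8.68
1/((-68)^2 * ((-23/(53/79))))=-53/8401808 = 0.00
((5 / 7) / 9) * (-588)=-140/3 = -46.67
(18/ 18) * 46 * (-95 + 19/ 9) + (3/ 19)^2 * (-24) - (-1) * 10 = -13852070/3249 = -4263.49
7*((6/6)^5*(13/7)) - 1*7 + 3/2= 15/2 = 7.50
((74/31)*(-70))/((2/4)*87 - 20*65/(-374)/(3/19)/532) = -20341860/5300597 = -3.84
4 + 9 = 13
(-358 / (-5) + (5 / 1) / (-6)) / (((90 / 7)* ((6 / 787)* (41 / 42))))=739.56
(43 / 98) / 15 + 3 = 4453/1470 = 3.03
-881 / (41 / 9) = -7929/41 = -193.39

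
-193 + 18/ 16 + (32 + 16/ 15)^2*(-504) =-110253543/200 = -551267.72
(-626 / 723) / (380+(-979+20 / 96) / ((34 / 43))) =170272/168707953 = 0.00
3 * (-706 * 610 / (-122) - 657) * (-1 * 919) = -7920861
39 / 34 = 1.15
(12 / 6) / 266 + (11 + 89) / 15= 2663/399 = 6.67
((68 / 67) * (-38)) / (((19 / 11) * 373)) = -1496/24991 = -0.06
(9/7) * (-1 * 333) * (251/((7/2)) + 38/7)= -1618380/49 = -33028.16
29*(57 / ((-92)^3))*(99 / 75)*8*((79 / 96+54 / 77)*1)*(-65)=242116563/109016320 = 2.22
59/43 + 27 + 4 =1392/43 = 32.37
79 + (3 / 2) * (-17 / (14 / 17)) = 48.04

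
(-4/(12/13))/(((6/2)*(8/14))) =-91/36 = -2.53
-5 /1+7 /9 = -38/9 = -4.22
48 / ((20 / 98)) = 1176/5 = 235.20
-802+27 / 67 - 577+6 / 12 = -184665/134 = -1378.10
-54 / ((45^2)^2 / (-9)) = 2/16875 = 0.00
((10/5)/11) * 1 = 2/11 = 0.18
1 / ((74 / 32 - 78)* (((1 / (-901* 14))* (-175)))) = -28832/30275 = -0.95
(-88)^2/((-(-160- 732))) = 1936/223 = 8.68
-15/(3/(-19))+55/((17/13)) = 2330/17 = 137.06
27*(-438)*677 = -8006202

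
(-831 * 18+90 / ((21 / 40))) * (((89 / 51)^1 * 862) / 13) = -203609572/119 = -1711004.81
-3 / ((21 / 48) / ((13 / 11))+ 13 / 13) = -208/95 = -2.19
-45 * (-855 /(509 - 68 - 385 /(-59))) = 2270025/26404 = 85.97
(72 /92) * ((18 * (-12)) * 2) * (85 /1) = -28737.39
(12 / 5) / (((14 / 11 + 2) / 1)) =11/15 = 0.73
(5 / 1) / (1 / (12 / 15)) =4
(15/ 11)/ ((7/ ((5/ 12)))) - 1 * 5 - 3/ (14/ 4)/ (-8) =-741/154 = -4.81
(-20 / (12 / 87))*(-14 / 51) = 2030/51 = 39.80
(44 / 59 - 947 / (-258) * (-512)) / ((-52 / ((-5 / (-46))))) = 777055/197886 = 3.93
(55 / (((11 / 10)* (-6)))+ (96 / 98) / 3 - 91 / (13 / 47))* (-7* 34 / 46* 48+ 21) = 12335460/161 = 76617.76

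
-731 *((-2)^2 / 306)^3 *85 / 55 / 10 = -172/681615 = 0.00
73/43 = 1.70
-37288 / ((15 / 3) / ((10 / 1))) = -74576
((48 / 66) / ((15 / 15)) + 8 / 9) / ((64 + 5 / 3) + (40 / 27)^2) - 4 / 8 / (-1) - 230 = -249753159/1088362 = -229.48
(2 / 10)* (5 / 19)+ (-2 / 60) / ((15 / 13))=203/8550 = 0.02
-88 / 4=-22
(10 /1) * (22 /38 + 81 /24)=3005/76 = 39.54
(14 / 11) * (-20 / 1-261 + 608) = 4578/11 = 416.18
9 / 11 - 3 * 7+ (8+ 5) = -79/11 = -7.18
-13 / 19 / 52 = -1/76 = -0.01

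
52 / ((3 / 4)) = 208/3 = 69.33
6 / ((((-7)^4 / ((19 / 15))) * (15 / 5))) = 38/36015 = 0.00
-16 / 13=-1.23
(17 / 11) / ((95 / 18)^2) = 5508/99275 = 0.06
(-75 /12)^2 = 625/16 = 39.06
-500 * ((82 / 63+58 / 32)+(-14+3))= 993625/252 = 3942.96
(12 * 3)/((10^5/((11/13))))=99/325000 = 0.00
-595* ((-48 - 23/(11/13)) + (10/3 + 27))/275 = 35224/363 = 97.04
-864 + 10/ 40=-3455/4 = -863.75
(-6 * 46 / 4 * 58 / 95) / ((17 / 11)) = -44022/1615 = -27.26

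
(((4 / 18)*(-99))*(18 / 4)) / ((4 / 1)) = -99/4 = -24.75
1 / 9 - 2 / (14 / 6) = -47/63 = -0.75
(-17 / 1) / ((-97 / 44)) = 748/97 = 7.71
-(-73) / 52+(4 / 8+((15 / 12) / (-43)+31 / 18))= 36193/10062 = 3.60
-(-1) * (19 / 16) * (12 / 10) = 57/40 = 1.42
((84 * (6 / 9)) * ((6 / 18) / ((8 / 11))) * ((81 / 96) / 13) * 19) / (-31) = -1.02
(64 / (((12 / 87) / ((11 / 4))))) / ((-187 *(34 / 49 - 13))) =5684/10251 = 0.55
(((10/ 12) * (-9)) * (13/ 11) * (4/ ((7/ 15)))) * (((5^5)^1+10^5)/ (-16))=27421875/56 = 489676.34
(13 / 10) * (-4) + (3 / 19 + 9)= 376/95 = 3.96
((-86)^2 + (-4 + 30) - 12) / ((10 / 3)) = 2223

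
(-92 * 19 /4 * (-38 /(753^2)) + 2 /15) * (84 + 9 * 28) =51636032/945015 = 54.64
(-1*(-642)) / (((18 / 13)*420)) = 1391/1260 = 1.10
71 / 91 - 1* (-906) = 82517/91 = 906.78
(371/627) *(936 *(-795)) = -440300.67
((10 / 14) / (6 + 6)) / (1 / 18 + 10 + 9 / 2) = 15/3668 = 0.00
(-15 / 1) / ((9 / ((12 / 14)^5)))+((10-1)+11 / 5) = 876392/84035 = 10.43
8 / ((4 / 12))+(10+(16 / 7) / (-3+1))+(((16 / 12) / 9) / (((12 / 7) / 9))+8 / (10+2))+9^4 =415504/63 = 6595.30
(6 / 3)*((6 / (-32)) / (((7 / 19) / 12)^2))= -19494/49 = -397.84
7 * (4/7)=4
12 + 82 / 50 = 341/25 = 13.64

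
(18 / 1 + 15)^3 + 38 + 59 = 36034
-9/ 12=-3/4 = -0.75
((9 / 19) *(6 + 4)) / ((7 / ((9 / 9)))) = 90/133 = 0.68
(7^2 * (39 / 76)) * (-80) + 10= -38030/19 = -2001.58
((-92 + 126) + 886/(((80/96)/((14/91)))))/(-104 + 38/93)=-597153/313105 = -1.91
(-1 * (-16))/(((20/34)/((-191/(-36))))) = 6494/45 = 144.31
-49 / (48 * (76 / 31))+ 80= 290321/3648 = 79.58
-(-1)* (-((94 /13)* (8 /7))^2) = -565504/8281 = -68.29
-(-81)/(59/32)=2592/59 = 43.93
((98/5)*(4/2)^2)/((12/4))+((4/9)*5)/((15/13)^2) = 2252/81 = 27.80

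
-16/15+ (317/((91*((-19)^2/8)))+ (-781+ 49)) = -361191556/492765 = -732.99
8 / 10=4/5 = 0.80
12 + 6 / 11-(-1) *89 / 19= 3601/209 = 17.23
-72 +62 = -10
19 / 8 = 2.38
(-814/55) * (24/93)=-592/155 = -3.82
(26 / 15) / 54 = 13/405 = 0.03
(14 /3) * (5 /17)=70/51 = 1.37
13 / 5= 2.60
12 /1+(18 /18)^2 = 13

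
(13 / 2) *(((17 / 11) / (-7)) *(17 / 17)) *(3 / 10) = -0.43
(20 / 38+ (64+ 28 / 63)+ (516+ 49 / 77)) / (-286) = -1094003/537966 = -2.03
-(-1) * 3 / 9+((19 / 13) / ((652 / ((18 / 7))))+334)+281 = 615.34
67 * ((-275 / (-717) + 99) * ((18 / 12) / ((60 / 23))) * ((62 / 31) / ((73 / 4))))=419.59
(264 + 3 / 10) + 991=12553/10 = 1255.30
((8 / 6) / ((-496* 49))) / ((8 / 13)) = -13/145824 = 0.00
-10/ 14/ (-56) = 5/392 = 0.01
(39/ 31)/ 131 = 39/4061 = 0.01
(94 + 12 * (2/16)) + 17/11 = 2135/22 = 97.05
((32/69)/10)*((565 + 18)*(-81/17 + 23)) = 578336/1173 = 493.04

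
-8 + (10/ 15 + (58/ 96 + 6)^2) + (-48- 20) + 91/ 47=-3225049/108288 = -29.78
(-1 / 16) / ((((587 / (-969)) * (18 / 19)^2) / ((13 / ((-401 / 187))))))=-283461893/406748736 = -0.70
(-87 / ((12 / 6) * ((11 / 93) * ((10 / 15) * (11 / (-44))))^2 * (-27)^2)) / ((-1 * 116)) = 961/726 = 1.32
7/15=0.47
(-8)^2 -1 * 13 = 51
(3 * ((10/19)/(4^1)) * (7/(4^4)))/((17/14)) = 0.01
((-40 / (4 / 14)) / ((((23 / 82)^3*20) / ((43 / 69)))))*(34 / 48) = -352668757/2518569 = -140.03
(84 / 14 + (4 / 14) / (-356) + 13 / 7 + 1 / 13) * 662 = 42534493/8099 = 5251.82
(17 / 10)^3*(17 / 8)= 83521/8000 = 10.44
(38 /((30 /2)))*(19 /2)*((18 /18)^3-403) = -48374/5 = -9674.80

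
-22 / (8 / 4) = -11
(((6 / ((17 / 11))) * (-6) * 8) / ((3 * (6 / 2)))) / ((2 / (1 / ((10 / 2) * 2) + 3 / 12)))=-308/85 = -3.62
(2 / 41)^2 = 4/1681 = 0.00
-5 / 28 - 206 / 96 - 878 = -295789/336 = -880.32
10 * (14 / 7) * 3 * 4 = 240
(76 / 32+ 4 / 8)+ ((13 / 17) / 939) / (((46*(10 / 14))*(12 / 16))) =126667861/44057880 = 2.88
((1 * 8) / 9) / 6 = 4/27 = 0.15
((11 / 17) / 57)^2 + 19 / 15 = 5947358/4694805 = 1.27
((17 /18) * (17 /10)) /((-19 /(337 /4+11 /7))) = -77163/10640 = -7.25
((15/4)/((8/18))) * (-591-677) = -42795/4 = -10698.75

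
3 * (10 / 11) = 2.73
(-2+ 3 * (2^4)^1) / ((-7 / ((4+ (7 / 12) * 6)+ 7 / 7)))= -391/7 = -55.86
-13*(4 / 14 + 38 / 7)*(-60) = 31200/7 = 4457.14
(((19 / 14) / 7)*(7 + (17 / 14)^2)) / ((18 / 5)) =157795/345744 = 0.46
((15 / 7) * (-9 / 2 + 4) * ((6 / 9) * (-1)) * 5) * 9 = 225/7 = 32.14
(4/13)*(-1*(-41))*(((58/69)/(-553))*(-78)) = 19024/12719 = 1.50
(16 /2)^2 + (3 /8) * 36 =155/2 = 77.50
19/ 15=1.27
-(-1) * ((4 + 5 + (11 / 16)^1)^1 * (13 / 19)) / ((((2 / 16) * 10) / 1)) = 403/76 = 5.30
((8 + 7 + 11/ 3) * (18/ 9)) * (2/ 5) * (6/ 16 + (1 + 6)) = 1652/15 = 110.13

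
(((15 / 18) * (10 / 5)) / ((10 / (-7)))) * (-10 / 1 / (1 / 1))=11.67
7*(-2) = -14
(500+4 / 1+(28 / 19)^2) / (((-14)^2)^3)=3263/48538616 = 0.00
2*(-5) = -10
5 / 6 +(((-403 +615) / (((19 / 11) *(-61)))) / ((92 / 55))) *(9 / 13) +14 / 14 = 2080441/2079246 = 1.00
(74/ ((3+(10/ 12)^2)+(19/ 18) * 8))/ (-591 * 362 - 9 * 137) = -888/31343825 = 0.00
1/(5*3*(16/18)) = 3/40 = 0.08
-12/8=-3/2 = -1.50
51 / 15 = 17/5 = 3.40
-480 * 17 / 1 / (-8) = 1020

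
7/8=0.88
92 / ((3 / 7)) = 644/3 = 214.67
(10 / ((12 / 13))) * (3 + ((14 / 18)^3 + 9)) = 590915/4374 = 135.10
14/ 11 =1.27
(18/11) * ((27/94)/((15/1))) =81/2585 = 0.03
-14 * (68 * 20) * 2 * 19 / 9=-723520/9 = -80391.11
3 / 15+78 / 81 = 157/135 = 1.16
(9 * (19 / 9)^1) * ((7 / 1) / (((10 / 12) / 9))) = 7182/5 = 1436.40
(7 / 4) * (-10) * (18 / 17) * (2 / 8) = -315/68 = -4.63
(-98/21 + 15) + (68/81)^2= 11.04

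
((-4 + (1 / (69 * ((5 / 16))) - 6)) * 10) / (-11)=6868/759 = 9.05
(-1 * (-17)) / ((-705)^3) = -17/350402625 = 0.00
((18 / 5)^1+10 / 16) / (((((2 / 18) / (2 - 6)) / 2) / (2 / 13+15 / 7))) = -24453/35 = -698.66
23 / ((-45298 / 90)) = -1035/22649 = -0.05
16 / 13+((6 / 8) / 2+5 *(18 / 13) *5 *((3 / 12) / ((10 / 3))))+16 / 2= 1269/104 = 12.20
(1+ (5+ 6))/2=6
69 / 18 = 23/6 = 3.83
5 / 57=0.09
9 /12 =0.75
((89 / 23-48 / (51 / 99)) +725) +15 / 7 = 1745757/2737 = 637.84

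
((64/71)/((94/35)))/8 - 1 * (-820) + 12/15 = 13695748/16685 = 820.84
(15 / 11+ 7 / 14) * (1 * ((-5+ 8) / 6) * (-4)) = -41/11 = -3.73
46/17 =2.71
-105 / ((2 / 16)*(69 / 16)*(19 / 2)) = -8960/437 = -20.50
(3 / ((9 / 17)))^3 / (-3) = -4913/81 = -60.65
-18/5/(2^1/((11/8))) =-99/40 = -2.48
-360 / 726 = -60/121 = -0.50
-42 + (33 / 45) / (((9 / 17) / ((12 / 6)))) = -39.23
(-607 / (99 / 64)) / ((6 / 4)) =-77696/297 = -261.60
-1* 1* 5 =-5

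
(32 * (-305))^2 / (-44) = -2164945.45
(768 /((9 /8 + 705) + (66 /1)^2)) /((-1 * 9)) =-2048/121491 = -0.02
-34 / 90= -17/45 = -0.38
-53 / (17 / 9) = -477/17 = -28.06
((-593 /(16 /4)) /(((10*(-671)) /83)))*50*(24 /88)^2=2214855/324764 = 6.82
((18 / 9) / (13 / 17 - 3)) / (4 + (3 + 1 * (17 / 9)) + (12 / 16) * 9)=-612/10697 = -0.06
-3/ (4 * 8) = -3/32 = -0.09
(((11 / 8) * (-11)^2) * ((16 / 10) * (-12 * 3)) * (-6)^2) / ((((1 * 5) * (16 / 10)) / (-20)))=862488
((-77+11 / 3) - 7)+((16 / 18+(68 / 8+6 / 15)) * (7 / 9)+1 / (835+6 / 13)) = -639734953/8797410 = -72.72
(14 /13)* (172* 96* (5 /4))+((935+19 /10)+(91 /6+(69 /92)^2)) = 72322603/3120 = 23180.32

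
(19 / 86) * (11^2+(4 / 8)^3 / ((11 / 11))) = 18411/688 = 26.76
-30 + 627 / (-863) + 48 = 14907/863 = 17.27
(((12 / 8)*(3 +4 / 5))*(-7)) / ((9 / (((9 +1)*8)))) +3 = -1055/3 = -351.67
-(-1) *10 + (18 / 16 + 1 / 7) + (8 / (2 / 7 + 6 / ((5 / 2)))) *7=84537/2632 = 32.12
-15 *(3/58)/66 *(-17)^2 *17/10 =-14739/2552 = -5.78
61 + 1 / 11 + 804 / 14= 9126/77 = 118.52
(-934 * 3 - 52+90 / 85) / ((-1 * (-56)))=-12125/238 = -50.95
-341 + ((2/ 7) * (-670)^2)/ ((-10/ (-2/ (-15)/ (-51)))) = -329299/1071 = -307.47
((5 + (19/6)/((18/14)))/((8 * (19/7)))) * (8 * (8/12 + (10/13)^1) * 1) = 6076/1539 = 3.95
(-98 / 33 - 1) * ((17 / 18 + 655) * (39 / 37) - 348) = -9986785/7326 = -1363.20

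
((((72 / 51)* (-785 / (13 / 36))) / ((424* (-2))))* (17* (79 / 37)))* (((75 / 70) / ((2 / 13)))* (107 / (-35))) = -2796.80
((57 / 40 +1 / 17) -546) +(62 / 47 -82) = -19981297/31960 = -625.20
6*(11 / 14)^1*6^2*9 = 10692/7 = 1527.43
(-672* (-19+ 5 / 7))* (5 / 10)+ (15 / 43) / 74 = 6144.00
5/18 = 0.28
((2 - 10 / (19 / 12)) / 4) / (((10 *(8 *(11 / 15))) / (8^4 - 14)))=-251043/3344 = -75.07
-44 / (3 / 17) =-748/3 = -249.33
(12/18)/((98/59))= 59/147 = 0.40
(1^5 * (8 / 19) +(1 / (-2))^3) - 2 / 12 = 59/456 = 0.13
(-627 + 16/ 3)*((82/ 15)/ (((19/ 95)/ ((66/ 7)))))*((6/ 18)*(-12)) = 13457840/21 = 640849.52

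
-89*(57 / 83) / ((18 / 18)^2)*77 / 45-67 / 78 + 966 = 9285411/10790 = 860.56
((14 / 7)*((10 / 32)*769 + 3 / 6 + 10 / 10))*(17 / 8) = 65773/64 = 1027.70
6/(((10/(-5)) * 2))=-1.50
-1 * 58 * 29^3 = -1414562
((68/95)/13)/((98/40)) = 272/12103 = 0.02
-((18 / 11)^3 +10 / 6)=-24151/3993 = -6.05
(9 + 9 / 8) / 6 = 1.69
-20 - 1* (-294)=274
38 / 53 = 0.72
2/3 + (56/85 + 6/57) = 6932/4845 = 1.43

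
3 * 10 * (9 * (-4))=-1080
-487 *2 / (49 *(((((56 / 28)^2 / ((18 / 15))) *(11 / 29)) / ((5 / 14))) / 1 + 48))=-42369/109858 = -0.39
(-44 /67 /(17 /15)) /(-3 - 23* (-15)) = -110/64923 = 0.00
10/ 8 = 5/4 = 1.25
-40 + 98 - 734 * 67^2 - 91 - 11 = -3294970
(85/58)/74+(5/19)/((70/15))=43495/570836 = 0.08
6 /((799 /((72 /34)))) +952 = 12931232/13583 = 952.02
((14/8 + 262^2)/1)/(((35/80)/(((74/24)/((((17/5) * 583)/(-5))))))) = -253989275/208131 = -1220.33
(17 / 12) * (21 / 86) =119/344 = 0.35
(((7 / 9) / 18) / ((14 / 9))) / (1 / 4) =1/9 = 0.11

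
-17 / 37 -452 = -16741/37 = -452.46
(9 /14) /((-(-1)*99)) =1/154 = 0.01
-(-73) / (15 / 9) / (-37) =-219/185 = -1.18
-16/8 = -2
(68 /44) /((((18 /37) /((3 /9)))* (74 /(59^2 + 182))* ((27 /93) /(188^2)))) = 6381228.30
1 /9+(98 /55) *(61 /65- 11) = -573253/32175 = -17.82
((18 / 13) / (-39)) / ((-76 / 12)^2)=-54/61009 = 0.00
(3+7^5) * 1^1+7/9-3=151270/9 = 16807.78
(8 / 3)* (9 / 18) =4/3 = 1.33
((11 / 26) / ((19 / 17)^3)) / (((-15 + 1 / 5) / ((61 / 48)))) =-16483115/633442368 = -0.03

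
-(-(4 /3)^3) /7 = 64/189 = 0.34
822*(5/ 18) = 685/3 = 228.33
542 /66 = 271/33 = 8.21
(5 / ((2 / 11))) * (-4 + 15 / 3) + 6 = 67/2 = 33.50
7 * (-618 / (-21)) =206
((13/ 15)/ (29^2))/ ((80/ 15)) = 13/67280 = 0.00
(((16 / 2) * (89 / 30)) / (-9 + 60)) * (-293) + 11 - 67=-147148/765 = -192.35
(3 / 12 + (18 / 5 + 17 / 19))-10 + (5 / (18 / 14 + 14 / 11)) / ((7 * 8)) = -781593/149720 = -5.22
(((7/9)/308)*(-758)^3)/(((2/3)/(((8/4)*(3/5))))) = -108879878/55 = -1979634.15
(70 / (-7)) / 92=-5/46 = -0.11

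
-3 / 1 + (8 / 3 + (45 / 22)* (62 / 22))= 3943/726 = 5.43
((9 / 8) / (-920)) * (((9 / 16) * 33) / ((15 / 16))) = -891/36800 = -0.02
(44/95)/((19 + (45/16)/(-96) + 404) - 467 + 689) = 22528/31371375 = 0.00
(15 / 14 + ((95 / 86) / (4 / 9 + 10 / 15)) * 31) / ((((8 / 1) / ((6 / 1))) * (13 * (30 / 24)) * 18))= 12799/156520 = 0.08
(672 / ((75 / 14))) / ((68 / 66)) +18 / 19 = 990786/8075 = 122.70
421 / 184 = 2.29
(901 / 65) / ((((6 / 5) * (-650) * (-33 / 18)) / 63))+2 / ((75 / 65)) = 2.34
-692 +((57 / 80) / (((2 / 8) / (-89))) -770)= -34313/20 = -1715.65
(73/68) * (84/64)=1533/1088 = 1.41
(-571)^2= 326041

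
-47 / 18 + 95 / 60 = -37/36 = -1.03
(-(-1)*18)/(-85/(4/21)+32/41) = -2952/73057 = -0.04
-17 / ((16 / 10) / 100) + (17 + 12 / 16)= -4179/4 = -1044.75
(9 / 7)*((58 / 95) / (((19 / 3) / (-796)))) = -1246536/12635 = -98.66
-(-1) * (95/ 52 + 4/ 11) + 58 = 34429/572 = 60.19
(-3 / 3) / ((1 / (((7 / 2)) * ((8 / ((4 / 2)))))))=-14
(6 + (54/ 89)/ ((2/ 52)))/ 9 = 646/267 = 2.42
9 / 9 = 1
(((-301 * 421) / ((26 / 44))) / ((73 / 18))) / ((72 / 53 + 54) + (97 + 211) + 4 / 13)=-443270058/3048553 = -145.40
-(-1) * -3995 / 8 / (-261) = 3995/2088 = 1.91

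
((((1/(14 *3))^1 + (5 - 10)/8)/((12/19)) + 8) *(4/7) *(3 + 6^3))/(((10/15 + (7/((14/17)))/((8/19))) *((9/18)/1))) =319156/3773 = 84.59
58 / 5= 11.60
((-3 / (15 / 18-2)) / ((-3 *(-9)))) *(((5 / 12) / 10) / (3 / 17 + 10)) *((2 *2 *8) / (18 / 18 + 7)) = 17/10899 = 0.00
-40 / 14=-20/7 = -2.86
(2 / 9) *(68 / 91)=0.17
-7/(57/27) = -63/19 = -3.32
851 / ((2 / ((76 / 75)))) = 32338/75 = 431.17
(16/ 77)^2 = 256/5929 = 0.04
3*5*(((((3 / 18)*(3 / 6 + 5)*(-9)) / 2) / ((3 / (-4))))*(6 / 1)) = 495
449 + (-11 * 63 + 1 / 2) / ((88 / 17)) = 55479/176 = 315.22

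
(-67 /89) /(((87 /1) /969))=-21641/2581 = -8.38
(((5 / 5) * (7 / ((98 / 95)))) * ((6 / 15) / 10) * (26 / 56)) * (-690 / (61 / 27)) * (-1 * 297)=136667817/11956 = 11430.90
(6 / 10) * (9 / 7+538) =2265/7 = 323.57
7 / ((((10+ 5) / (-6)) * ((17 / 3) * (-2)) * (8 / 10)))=0.31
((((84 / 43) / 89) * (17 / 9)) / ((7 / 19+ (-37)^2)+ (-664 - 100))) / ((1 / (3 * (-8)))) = -36176/22009077 = 0.00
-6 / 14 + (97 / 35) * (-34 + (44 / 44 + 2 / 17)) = -54478/595 = -91.56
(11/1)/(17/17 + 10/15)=33/5 = 6.60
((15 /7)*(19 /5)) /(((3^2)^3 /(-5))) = -95/1701 = -0.06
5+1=6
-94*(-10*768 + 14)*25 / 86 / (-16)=-4503775/344 = -13092.37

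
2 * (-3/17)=-6/17 = -0.35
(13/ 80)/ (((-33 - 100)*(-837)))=13/8905680 = 0.00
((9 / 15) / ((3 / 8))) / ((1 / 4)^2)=128/5 = 25.60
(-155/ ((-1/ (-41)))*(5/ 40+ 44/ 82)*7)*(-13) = 382598.12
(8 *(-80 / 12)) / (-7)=7.62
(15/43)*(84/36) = 35/43 = 0.81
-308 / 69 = -4.46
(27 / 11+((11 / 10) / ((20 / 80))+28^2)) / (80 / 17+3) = 739449/7205 = 102.63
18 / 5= 3.60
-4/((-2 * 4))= 1/2 = 0.50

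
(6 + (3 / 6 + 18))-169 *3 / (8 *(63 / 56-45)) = 467/18 = 25.94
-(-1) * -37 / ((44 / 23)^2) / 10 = -19573/19360 = -1.01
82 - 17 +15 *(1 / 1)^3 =80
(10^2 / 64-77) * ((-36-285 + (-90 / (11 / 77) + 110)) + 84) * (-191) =-174516509/16 = -10907281.81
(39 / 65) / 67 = 3/335 = 0.01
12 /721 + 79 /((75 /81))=1538193/18025 = 85.34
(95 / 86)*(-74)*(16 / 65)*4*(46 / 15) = -2069632/8385 = -246.83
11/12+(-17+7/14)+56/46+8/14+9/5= -115867/9660 = -11.99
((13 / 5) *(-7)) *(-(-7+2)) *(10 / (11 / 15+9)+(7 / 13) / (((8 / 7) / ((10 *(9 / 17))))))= -1590855/4964 = -320.48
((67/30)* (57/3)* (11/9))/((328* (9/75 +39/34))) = 1190255/9537912 = 0.12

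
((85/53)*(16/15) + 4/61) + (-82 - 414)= -494.22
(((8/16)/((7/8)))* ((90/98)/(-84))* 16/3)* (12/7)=-960/16807 = -0.06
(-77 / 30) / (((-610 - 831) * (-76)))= -7/298680 = 0.00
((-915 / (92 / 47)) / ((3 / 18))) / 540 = -2867/552 = -5.19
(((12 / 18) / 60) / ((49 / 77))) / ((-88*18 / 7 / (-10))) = 1/1296 = 0.00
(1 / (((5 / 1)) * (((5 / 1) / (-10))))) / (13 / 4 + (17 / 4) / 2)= -16/215 = -0.07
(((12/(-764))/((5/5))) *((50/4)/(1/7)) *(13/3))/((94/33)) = -75075/35908 = -2.09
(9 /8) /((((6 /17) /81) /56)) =28917/2 = 14458.50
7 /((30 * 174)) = 7/5220 = 0.00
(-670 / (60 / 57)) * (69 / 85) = -87837/170 = -516.69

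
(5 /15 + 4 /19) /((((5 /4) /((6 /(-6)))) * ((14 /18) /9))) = -3348/665 = -5.03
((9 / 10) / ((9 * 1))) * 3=3/10 = 0.30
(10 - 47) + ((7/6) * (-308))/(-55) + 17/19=-8428/285 = -29.57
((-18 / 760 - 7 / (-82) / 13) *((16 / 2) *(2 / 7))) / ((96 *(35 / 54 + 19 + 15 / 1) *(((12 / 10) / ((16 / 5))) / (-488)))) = 10151376/663166595 = 0.02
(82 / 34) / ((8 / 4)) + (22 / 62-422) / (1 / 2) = -887557/1054 = -842.08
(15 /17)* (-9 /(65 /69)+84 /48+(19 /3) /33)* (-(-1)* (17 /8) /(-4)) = 195931/54912 = 3.57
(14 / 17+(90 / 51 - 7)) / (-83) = 75/1411 = 0.05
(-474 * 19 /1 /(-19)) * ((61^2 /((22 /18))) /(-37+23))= -7936893/77 = -103076.53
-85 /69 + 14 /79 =-5749/5451 = -1.05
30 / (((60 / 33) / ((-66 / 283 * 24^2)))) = -627264/283 = -2216.48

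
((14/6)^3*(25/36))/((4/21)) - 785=-957335/1296 = -738.68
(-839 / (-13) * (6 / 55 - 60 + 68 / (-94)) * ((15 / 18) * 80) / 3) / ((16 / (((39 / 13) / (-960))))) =8216327/483912 = 16.98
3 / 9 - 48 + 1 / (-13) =-1862/39 = -47.74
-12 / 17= -0.71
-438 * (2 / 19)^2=-1752/361 = -4.85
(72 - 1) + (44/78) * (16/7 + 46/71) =469423/6461 = 72.65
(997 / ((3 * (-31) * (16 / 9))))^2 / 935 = 8946081/230024960 = 0.04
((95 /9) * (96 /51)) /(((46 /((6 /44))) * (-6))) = -380/38709 = -0.01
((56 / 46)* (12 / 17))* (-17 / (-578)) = 168/6647 = 0.03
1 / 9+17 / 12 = 55/36 = 1.53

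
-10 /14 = -0.71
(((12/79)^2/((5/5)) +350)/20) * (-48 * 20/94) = -52427856/293327 = -178.74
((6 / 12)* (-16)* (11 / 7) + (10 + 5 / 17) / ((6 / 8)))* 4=1648/357 = 4.62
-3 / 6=-0.50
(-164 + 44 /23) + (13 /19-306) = -204255/437 = -467.40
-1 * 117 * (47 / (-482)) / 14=5499/6748 = 0.81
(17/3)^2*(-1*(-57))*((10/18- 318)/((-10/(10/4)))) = 15687787/108 = 145257.29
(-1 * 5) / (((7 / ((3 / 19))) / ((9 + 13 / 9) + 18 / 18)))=-515/399 = -1.29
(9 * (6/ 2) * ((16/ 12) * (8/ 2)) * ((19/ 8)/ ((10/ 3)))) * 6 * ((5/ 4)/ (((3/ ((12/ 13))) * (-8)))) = -1539/52 = -29.60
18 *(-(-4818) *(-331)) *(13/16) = -93293343/4 = -23323335.75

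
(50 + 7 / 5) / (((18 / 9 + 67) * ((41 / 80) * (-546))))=-2056/772317 = 0.00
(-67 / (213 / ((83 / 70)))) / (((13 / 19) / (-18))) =316977/32305 = 9.81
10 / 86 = 5/43 = 0.12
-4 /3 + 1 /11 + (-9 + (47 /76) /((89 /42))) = -1110545/111606 = -9.95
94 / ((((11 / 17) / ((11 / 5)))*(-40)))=-799/100 = -7.99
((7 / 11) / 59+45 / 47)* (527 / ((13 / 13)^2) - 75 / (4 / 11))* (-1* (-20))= 189460610/30503 = 6211.21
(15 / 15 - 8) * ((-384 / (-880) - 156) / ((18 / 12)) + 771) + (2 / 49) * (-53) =-12594273/2695 = -4673.20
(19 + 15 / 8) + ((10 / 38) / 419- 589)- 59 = -39940297/63688 = -627.12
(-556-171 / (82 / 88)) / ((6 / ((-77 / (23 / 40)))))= 46692800/2829 = 16505.05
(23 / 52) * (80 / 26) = 230/169 = 1.36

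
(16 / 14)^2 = 64/49 = 1.31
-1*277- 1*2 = -279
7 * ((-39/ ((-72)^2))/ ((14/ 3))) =-13/1152 = -0.01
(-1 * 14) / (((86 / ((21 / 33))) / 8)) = -392/473 = -0.83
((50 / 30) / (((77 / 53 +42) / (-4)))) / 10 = -106/6909 = -0.02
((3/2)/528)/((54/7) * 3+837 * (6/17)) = 119/13343616 = 0.00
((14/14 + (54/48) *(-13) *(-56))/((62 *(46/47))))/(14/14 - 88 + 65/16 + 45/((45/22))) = -30832/139035 = -0.22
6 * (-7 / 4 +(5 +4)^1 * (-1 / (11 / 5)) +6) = 21/22 = 0.95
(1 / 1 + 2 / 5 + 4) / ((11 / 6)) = 162/55 = 2.95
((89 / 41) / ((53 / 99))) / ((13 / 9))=79299/28249 = 2.81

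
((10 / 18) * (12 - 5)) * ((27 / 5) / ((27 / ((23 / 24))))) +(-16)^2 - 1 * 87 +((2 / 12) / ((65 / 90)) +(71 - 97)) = 404285/2808 = 143.98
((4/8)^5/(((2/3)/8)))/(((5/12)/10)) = 9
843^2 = 710649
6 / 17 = 0.35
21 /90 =7/30 = 0.23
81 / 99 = 9/11 = 0.82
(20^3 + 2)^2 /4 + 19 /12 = 192096031/12 = 16008002.58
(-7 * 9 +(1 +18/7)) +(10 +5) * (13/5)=-143/7 = -20.43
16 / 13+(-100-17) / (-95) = 3041/1235 = 2.46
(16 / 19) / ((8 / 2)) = 4/19 = 0.21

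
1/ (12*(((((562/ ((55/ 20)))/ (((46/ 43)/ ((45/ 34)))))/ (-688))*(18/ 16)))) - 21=-7238531/341415 = -21.20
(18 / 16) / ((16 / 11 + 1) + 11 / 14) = 693/1996 = 0.35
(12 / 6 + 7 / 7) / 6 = 1/2 = 0.50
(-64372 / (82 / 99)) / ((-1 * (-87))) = -1062138/1189 = -893.30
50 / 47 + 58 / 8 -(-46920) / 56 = 1113561/1316 = 846.17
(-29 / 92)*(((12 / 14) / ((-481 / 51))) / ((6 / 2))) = 1479/154882 = 0.01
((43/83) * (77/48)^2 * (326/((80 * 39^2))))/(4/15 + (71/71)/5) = 5936623/775636992 = 0.01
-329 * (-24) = 7896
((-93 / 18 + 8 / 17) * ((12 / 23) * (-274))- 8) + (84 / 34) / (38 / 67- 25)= 424514146/640067 = 663.23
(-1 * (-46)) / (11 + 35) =1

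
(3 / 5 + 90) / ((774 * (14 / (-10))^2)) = 755/12642 = 0.06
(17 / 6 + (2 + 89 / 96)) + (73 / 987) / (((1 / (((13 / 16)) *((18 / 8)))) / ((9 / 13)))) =369787/63168 = 5.85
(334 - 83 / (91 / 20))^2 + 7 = 825700723/8281 = 99710.27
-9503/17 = -559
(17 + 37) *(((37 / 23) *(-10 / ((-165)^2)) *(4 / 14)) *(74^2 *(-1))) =4862688/97405 = 49.92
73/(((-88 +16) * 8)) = -73/576 = -0.13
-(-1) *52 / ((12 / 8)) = 104/3 = 34.67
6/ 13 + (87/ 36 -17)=-2203/156 = -14.12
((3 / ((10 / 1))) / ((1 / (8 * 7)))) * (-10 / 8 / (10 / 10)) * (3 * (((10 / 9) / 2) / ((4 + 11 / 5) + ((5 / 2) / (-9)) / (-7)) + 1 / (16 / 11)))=-3076983/62896 = -48.92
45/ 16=2.81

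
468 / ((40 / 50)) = 585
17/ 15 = 1.13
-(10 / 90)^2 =-1/81 = -0.01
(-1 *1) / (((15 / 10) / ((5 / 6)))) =-0.56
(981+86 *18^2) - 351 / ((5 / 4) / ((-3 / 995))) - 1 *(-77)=143891162/4975 = 28922.85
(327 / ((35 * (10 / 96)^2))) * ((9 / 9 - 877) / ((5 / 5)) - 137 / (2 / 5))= -918027648/875 = -1049174.45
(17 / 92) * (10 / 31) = 85/1426 = 0.06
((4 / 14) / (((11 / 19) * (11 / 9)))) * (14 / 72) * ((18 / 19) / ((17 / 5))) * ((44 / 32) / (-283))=-45/423368 = 0.00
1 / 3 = 0.33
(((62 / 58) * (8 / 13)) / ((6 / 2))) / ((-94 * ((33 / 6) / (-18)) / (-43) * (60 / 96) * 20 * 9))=-42656/14618175 = 0.00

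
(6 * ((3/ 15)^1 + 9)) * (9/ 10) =1242/25 = 49.68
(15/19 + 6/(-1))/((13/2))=-198/247 = -0.80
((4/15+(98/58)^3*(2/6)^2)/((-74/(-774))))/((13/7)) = 265154813/58655545 = 4.52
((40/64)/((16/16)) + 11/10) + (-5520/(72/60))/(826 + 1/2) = -253943/66120 = -3.84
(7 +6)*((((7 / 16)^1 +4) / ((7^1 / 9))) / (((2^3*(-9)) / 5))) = -4615/896 = -5.15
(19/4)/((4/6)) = 57/8 = 7.12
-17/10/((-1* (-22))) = -17/220 = -0.08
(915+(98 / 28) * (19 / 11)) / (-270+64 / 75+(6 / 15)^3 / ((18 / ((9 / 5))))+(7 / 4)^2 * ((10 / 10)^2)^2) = -303945000/87805663 = -3.46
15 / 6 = 5/2 = 2.50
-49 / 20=-2.45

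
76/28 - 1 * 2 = 5/7 = 0.71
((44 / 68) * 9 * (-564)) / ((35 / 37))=-2065932/595 = -3472.15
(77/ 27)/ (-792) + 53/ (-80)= -12949/19440 = -0.67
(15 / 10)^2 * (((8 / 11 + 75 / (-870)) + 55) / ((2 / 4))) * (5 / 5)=319491/1276 = 250.38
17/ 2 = 8.50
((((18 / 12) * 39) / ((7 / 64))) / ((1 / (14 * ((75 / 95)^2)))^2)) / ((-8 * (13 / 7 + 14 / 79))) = -326093040/130321 = -2502.23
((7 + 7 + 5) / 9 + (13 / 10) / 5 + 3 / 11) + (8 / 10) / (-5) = 2459/990 = 2.48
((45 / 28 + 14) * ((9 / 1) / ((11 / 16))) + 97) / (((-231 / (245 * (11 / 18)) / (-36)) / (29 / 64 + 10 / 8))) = 12644545/1056 = 11974.00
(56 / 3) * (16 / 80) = 56/15 = 3.73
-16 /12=-1.33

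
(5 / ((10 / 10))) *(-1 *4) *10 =-200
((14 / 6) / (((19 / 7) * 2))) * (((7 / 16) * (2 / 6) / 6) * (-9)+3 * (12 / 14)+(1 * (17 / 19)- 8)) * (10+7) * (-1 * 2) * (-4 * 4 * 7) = -7778.90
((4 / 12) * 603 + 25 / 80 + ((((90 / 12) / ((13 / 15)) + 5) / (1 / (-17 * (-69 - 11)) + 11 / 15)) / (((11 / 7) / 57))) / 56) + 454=914625405/1370512 = 667.36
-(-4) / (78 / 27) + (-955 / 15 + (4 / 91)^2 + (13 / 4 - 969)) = -102157409/99372 = -1028.03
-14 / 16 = -7/8 = -0.88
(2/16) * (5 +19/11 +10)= 23/11 = 2.09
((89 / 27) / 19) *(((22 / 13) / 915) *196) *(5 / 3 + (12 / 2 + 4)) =2686376/3661281 = 0.73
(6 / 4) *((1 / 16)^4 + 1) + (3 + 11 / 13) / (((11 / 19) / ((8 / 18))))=751111957/168689664 = 4.45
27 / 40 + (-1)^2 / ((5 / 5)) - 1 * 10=-333/40 = -8.32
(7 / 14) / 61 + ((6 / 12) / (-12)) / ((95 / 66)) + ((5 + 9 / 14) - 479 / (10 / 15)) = -712.88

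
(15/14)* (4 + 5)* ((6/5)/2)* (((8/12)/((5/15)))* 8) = 648/7 = 92.57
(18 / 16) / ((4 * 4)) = 9/128 = 0.07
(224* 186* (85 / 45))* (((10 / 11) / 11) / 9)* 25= 59024000/3267 = 18066.73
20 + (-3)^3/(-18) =43/2 = 21.50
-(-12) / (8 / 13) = 39/2 = 19.50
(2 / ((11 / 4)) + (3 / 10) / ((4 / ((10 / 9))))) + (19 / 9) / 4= 265/198 = 1.34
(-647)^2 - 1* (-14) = 418623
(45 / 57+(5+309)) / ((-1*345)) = -5981/6555 = -0.91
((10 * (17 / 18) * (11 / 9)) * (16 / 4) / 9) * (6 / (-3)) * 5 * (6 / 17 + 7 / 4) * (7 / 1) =-550550/729 = -755.21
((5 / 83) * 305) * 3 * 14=64050/83 = 771.69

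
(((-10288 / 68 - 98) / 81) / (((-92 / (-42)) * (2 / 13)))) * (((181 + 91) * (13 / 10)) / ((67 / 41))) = -411111428/208035 = -1976.16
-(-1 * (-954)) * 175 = -166950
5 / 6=0.83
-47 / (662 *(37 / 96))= -2256/12247 = -0.18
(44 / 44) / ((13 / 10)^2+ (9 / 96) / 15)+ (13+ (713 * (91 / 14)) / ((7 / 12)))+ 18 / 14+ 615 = 81451383/9499 = 8574.73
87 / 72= 1.21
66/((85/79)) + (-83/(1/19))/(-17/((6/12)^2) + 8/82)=20011621/236640 = 84.57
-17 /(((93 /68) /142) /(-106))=17400112/93 = 187097.98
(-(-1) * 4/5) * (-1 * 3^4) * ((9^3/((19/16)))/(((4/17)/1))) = -16061328/95 = -169066.61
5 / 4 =1.25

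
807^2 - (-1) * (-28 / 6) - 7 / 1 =651237.33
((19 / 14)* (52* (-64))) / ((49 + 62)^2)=-31616/86247 = -0.37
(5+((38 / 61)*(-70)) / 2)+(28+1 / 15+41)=47821/915 = 52.26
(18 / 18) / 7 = 1/7 = 0.14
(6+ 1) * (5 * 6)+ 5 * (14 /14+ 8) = 255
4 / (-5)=-4/5 = -0.80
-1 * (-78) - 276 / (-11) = 1134/11 = 103.09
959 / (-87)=-959/87 = -11.02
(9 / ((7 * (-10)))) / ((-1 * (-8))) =-9/560 = -0.02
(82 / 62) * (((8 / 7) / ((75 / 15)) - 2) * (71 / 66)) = -2.52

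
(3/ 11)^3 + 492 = 492.02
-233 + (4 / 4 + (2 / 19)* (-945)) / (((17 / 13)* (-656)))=-49345581/211888 = -232.89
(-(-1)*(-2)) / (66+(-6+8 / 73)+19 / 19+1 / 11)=-803/24572 = -0.03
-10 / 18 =-5/9 = -0.56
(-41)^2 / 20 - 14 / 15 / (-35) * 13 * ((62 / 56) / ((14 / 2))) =1236341/14700 = 84.10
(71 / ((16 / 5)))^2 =126025/256 = 492.29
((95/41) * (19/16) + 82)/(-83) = -55597/54448 = -1.02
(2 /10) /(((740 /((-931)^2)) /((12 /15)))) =866761/4625 = 187.41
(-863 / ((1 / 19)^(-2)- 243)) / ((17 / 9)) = -7767/2006 = -3.87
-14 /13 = -1.08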